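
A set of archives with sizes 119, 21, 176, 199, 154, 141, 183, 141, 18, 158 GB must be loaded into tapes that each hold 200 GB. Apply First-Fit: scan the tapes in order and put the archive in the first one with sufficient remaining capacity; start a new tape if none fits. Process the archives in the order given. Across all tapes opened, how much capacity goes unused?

119 GB → tape 1 (remaining 81 GB)
21 GB → tape 1 (remaining 60 GB)
176 GB → tape 2 (remaining 24 GB)
199 GB → tape 3 (remaining 1 GB)
154 GB → tape 4 (remaining 46 GB)
141 GB → tape 5 (remaining 59 GB)
183 GB → tape 6 (remaining 17 GB)
141 GB → tape 7 (remaining 59 GB)
18 GB → tape 1 (remaining 42 GB)
158 GB → tape 8 (remaining 42 GB)
8 tapes × 200 GB = 1600 GB; used 1310 GB; unused 290 GB.

290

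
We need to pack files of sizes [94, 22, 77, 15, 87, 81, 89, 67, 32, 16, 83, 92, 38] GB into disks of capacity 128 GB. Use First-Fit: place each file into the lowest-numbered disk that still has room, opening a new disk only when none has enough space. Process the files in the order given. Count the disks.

94 GB → disk 1 (remaining 34 GB)
22 GB → disk 1 (remaining 12 GB)
77 GB → disk 2 (remaining 51 GB)
15 GB → disk 2 (remaining 36 GB)
87 GB → disk 3 (remaining 41 GB)
81 GB → disk 4 (remaining 47 GB)
89 GB → disk 5 (remaining 39 GB)
67 GB → disk 6 (remaining 61 GB)
32 GB → disk 2 (remaining 4 GB)
16 GB → disk 3 (remaining 25 GB)
83 GB → disk 7 (remaining 45 GB)
92 GB → disk 8 (remaining 36 GB)
38 GB → disk 4 (remaining 9 GB)

8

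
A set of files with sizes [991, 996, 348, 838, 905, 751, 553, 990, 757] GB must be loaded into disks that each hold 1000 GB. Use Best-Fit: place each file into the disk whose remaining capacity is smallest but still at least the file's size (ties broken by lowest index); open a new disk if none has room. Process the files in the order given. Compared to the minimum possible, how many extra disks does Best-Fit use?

Best-Fit: [991] [996] [348,553] [838] [905] [751] [990] [757] → 8 disks.
Total size 7129 GB; any packing needs at least ⌈7129/1000⌉ = 8 disks.
So 8 is already optimal.

0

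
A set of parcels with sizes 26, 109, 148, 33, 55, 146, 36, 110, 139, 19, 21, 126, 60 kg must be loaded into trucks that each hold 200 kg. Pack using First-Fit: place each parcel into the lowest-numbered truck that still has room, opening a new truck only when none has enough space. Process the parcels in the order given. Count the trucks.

6

truck 1: place 26 kg, 174 kg left
truck 1: place 109 kg, 65 kg left
truck 2: place 148 kg, 52 kg left
truck 1: place 33 kg, 32 kg left
truck 3: place 55 kg, 145 kg left
truck 4: place 146 kg, 54 kg left
truck 2: place 36 kg, 16 kg left
truck 3: place 110 kg, 35 kg left
truck 5: place 139 kg, 61 kg left
truck 1: place 19 kg, 13 kg left
truck 3: place 21 kg, 14 kg left
truck 6: place 126 kg, 74 kg left
truck 5: place 60 kg, 1 kg left
Final trucks: [26,109,33,19] [148,36] [55,110,21] [146] [139,60] [126].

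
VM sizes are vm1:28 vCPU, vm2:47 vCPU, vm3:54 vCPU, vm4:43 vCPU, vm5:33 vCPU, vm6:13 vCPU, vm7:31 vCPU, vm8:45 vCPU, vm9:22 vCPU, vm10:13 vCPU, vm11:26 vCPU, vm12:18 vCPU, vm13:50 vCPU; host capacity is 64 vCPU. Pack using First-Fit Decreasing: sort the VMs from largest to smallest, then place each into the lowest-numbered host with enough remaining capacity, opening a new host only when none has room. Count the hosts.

8 hosts

Sorted descending: 54, 50, 47, 45, 43, 33, 31, 28, 26, 22, 18, 13, 13.
host 1: place 54 vCPU, 10 vCPU left
host 2: place 50 vCPU, 14 vCPU left
host 3: place 47 vCPU, 17 vCPU left
host 4: place 45 vCPU, 19 vCPU left
host 5: place 43 vCPU, 21 vCPU left
host 6: place 33 vCPU, 31 vCPU left
host 6: place 31 vCPU, 0 vCPU left
host 7: place 28 vCPU, 36 vCPU left
host 7: place 26 vCPU, 10 vCPU left
host 8: place 22 vCPU, 42 vCPU left
host 4: place 18 vCPU, 1 vCPU left
host 2: place 13 vCPU, 1 vCPU left
host 3: place 13 vCPU, 4 vCPU left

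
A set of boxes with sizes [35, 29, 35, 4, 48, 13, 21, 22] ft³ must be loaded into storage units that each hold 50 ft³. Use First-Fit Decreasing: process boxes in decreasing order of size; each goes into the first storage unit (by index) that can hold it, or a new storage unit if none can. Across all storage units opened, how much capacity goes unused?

Sorted descending: 48, 35, 35, 29, 22, 21, 13, 4.
storage unit 1: place 48 ft³, 2 ft³ left
storage unit 2: place 35 ft³, 15 ft³ left
storage unit 3: place 35 ft³, 15 ft³ left
storage unit 4: place 29 ft³, 21 ft³ left
storage unit 5: place 22 ft³, 28 ft³ left
storage unit 4: place 21 ft³, 0 ft³ left
storage unit 2: place 13 ft³, 2 ft³ left
storage unit 3: place 4 ft³, 11 ft³ left
5 storage units × 50 ft³ = 250 ft³; used 207 ft³; unused 43 ft³.

43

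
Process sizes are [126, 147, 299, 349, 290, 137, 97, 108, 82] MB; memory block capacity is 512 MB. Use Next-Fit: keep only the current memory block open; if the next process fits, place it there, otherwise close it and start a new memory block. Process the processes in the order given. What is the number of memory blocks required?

5

memory block 1: place 126 MB, 386 MB left
memory block 1: place 147 MB, 239 MB left
memory block 2: place 299 MB, 213 MB left
memory block 3: place 349 MB, 163 MB left
memory block 4: place 290 MB, 222 MB left
memory block 4: place 137 MB, 85 MB left
memory block 5: place 97 MB, 415 MB left
memory block 5: place 108 MB, 307 MB left
memory block 5: place 82 MB, 225 MB left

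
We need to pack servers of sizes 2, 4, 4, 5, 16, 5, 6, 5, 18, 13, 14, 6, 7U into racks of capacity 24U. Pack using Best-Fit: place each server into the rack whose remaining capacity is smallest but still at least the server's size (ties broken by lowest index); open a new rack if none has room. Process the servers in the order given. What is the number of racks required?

5

Put 2U in rack 1; 22U remain.
Put 4U in rack 1; 18U remain.
Put 4U in rack 1; 14U remain.
Put 5U in rack 1; 9U remain.
Put 16U in rack 2; 8U remain.
Put 5U in rack 2; 3U remain.
Put 6U in rack 1; 3U remain.
Put 5U in rack 3; 19U remain.
Put 18U in rack 3; 1U remain.
Put 13U in rack 4; 11U remain.
Put 14U in rack 5; 10U remain.
Put 6U in rack 5; 4U remain.
Put 7U in rack 4; 4U remain.
Final racks: [2,4,4,5,6] [16,5] [5,18] [13,7] [14,6].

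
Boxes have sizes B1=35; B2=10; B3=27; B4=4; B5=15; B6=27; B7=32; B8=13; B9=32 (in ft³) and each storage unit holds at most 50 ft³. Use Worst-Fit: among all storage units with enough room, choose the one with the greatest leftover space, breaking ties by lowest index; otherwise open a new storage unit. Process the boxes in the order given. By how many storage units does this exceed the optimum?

0

Worst-Fit: [35,10] [27,4,15] [27,13] [32] [32] → 5 storage units.
5 boxes exceed 25 ft³ (half the capacity), and no two of those can share a storage unit, so at least 5 storage units are needed.
So 5 is already optimal.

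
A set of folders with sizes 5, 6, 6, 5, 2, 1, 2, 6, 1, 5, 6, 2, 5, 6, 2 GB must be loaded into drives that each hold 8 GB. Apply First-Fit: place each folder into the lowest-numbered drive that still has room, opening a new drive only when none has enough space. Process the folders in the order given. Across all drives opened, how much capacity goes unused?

Put 5 GB in drive 1; 3 GB remain.
Put 6 GB in drive 2; 2 GB remain.
Put 6 GB in drive 3; 2 GB remain.
Put 5 GB in drive 4; 3 GB remain.
Put 2 GB in drive 1; 1 GB remain.
Put 1 GB in drive 1; 0 GB remain.
Put 2 GB in drive 2; 0 GB remain.
Put 6 GB in drive 5; 2 GB remain.
Put 1 GB in drive 3; 1 GB remain.
Put 5 GB in drive 6; 3 GB remain.
Put 6 GB in drive 7; 2 GB remain.
Put 2 GB in drive 4; 1 GB remain.
Put 5 GB in drive 8; 3 GB remain.
Put 6 GB in drive 9; 2 GB remain.
Put 2 GB in drive 5; 0 GB remain.
9 drives × 8 GB = 72 GB; used 60 GB; unused 12 GB.

12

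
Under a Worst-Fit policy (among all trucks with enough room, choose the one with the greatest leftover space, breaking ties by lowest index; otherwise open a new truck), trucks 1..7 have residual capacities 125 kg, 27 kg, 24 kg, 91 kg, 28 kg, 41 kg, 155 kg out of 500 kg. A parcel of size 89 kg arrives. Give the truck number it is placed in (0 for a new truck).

7

Trucks with room: truck 1 (125 kg), truck 4 (91 kg), truck 7 (155 kg).
Most room is truck 7 with 155 kg free.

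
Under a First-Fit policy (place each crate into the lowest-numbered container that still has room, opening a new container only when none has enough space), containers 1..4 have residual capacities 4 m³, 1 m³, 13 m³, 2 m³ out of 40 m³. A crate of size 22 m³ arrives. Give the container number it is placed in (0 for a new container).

0

No container has ≥ 22 m³ free, so a new container is opened.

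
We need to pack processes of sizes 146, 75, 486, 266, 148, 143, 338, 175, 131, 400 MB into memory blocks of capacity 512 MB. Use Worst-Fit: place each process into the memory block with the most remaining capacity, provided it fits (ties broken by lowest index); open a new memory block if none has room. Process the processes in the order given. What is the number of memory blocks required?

5 memory blocks

146 MB → memory block 1 (remaining 366 MB)
75 MB → memory block 1 (remaining 291 MB)
486 MB → memory block 2 (remaining 26 MB)
266 MB → memory block 1 (remaining 25 MB)
148 MB → memory block 3 (remaining 364 MB)
143 MB → memory block 3 (remaining 221 MB)
338 MB → memory block 4 (remaining 174 MB)
175 MB → memory block 3 (remaining 46 MB)
131 MB → memory block 4 (remaining 43 MB)
400 MB → memory block 5 (remaining 112 MB)
Final memory blocks: [146,75,266] [486] [148,143,175] [338,131] [400].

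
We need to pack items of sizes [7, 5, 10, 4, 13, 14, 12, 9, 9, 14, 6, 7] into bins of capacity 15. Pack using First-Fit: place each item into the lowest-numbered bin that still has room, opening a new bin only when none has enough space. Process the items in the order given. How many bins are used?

Put 7 in bin 1; 8 remain.
Put 5 in bin 1; 3 remain.
Put 10 in bin 2; 5 remain.
Put 4 in bin 2; 1 remain.
Put 13 in bin 3; 2 remain.
Put 14 in bin 4; 1 remain.
Put 12 in bin 5; 3 remain.
Put 9 in bin 6; 6 remain.
Put 9 in bin 7; 6 remain.
Put 14 in bin 8; 1 remain.
Put 6 in bin 6; 0 remain.
Put 7 in bin 9; 8 remain.

9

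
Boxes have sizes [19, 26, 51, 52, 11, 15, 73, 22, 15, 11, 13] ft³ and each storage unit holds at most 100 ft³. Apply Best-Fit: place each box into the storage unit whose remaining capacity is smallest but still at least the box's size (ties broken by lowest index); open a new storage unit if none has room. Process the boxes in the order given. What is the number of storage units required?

4

Put 19 ft³ in storage unit 1; 81 ft³ remain.
Put 26 ft³ in storage unit 1; 55 ft³ remain.
Put 51 ft³ in storage unit 1; 4 ft³ remain.
Put 52 ft³ in storage unit 2; 48 ft³ remain.
Put 11 ft³ in storage unit 2; 37 ft³ remain.
Put 15 ft³ in storage unit 2; 22 ft³ remain.
Put 73 ft³ in storage unit 3; 27 ft³ remain.
Put 22 ft³ in storage unit 2; 0 ft³ remain.
Put 15 ft³ in storage unit 3; 12 ft³ remain.
Put 11 ft³ in storage unit 3; 1 ft³ remain.
Put 13 ft³ in storage unit 4; 87 ft³ remain.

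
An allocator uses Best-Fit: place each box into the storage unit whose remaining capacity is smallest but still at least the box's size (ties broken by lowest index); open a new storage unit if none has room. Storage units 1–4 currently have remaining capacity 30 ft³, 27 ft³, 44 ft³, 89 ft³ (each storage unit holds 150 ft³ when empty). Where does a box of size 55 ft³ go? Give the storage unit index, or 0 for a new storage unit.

Storage units with room: storage unit 4 (89 ft³).
Tightest fit is storage unit 4 with 89 ft³ free.

4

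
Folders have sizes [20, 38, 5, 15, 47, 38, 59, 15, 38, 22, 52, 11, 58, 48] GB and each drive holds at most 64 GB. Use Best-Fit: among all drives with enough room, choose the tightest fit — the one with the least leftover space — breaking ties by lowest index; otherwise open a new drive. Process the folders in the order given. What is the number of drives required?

20 GB → drive 1 (remaining 44 GB)
38 GB → drive 1 (remaining 6 GB)
5 GB → drive 1 (remaining 1 GB)
15 GB → drive 2 (remaining 49 GB)
47 GB → drive 2 (remaining 2 GB)
38 GB → drive 3 (remaining 26 GB)
59 GB → drive 4 (remaining 5 GB)
15 GB → drive 3 (remaining 11 GB)
38 GB → drive 5 (remaining 26 GB)
22 GB → drive 5 (remaining 4 GB)
52 GB → drive 6 (remaining 12 GB)
11 GB → drive 3 (remaining 0 GB)
58 GB → drive 7 (remaining 6 GB)
48 GB → drive 8 (remaining 16 GB)
Final drives: [20,38,5] [15,47] [38,15,11] [59] [38,22] [52] [58] [48].

8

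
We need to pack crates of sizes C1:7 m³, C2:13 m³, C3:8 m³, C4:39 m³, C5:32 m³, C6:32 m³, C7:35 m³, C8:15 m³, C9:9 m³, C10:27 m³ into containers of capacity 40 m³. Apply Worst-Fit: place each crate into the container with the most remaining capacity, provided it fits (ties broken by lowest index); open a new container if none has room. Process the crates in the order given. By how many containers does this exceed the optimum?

Worst-Fit: [7,13,8] [39] [32] [32] [35] [15,9] [27] → 7 containers.
Total size 217 m³; any packing needs at least ⌈217/40⌉ = 6 containers.
An optimal packing achieves that bound: [39] [35] [32,8] [32,7] [27,13] [15,9] → 6 containers.
Excess: 7 − 6 = 1.

1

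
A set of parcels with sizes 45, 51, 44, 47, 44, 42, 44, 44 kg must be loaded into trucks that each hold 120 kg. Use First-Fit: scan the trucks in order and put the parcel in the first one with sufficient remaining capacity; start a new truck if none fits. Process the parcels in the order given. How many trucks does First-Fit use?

4

Put 45 kg in truck 1; 75 kg remain.
Put 51 kg in truck 1; 24 kg remain.
Put 44 kg in truck 2; 76 kg remain.
Put 47 kg in truck 2; 29 kg remain.
Put 44 kg in truck 3; 76 kg remain.
Put 42 kg in truck 3; 34 kg remain.
Put 44 kg in truck 4; 76 kg remain.
Put 44 kg in truck 4; 32 kg remain.
Final trucks: [45,51] [44,47] [44,42] [44,44].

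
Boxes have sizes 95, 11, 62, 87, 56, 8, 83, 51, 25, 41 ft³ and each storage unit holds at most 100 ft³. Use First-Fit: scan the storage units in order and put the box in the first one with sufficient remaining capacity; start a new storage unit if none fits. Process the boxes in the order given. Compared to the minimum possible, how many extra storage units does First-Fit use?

0

First-Fit: [95] [11,62,8] [87] [56,25] [83] [51,41] → 6 storage units.
Total size 519 ft³; any packing needs at least ⌈519/100⌉ = 6 storage units.
So 6 is already optimal.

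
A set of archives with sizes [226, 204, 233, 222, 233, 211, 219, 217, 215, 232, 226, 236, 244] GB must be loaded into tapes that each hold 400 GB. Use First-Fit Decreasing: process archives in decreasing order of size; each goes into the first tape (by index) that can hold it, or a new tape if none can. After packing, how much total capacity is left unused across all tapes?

Sorted descending: 244, 236, 233, 233, 232, 226, 226, 222, 219, 217, 215, 211, 204.
tape 1: place 244 GB, 156 GB left
tape 2: place 236 GB, 164 GB left
tape 3: place 233 GB, 167 GB left
tape 4: place 233 GB, 167 GB left
tape 5: place 232 GB, 168 GB left
tape 6: place 226 GB, 174 GB left
tape 7: place 226 GB, 174 GB left
tape 8: place 222 GB, 178 GB left
tape 9: place 219 GB, 181 GB left
tape 10: place 217 GB, 183 GB left
tape 11: place 215 GB, 185 GB left
tape 12: place 211 GB, 189 GB left
tape 13: place 204 GB, 196 GB left
13 tapes × 400 GB = 5200 GB; used 2918 GB; unused 2282 GB.

2282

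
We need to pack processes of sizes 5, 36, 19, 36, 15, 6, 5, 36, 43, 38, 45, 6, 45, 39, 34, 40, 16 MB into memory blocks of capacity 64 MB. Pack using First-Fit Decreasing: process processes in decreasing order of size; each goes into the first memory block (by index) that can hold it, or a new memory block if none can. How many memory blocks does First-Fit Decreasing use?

Sorted descending: 45, 45, 43, 40, 39, 38, 36, 36, 36, 34, 19, 16, 15, 6, 6, 5, 5.
Put 45 MB in memory block 1; 19 MB remain.
Put 45 MB in memory block 2; 19 MB remain.
Put 43 MB in memory block 3; 21 MB remain.
Put 40 MB in memory block 4; 24 MB remain.
Put 39 MB in memory block 5; 25 MB remain.
Put 38 MB in memory block 6; 26 MB remain.
Put 36 MB in memory block 7; 28 MB remain.
Put 36 MB in memory block 8; 28 MB remain.
Put 36 MB in memory block 9; 28 MB remain.
Put 34 MB in memory block 10; 30 MB remain.
Put 19 MB in memory block 1; 0 MB remain.
Put 16 MB in memory block 2; 3 MB remain.
Put 15 MB in memory block 3; 6 MB remain.
Put 6 MB in memory block 3; 0 MB remain.
Put 6 MB in memory block 4; 18 MB remain.
Put 5 MB in memory block 4; 13 MB remain.
Put 5 MB in memory block 4; 8 MB remain.

10 memory blocks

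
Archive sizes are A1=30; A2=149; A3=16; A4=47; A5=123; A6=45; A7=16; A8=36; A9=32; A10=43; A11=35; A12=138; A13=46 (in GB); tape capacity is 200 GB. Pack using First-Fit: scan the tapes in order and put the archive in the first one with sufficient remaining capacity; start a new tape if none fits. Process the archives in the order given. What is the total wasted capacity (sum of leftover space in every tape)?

Put A1 (30 GB) in tape 1; 170 GB remain.
Put A2 (149 GB) in tape 1; 21 GB remain.
Put A3 (16 GB) in tape 1; 5 GB remain.
Put A4 (47 GB) in tape 2; 153 GB remain.
Put A5 (123 GB) in tape 2; 30 GB remain.
Put A6 (45 GB) in tape 3; 155 GB remain.
Put A7 (16 GB) in tape 2; 14 GB remain.
Put A8 (36 GB) in tape 3; 119 GB remain.
Put A9 (32 GB) in tape 3; 87 GB remain.
Put A10 (43 GB) in tape 3; 44 GB remain.
Put A11 (35 GB) in tape 3; 9 GB remain.
Put A12 (138 GB) in tape 4; 62 GB remain.
Put A13 (46 GB) in tape 4; 16 GB remain.
4 tapes × 200 GB = 800 GB; used 756 GB; unused 44 GB.

44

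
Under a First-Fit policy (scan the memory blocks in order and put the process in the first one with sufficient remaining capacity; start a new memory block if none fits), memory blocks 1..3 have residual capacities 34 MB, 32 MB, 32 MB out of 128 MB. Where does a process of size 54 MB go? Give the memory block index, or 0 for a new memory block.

No memory block has ≥ 54 MB free, so a new memory block is opened.

0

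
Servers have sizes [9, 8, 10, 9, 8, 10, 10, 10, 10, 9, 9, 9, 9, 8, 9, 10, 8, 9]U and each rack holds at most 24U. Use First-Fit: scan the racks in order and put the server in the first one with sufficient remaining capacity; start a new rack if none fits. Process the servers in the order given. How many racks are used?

9

9U → rack 1 (remaining 15U)
8U → rack 1 (remaining 7U)
10U → rack 2 (remaining 14U)
9U → rack 2 (remaining 5U)
8U → rack 3 (remaining 16U)
10U → rack 3 (remaining 6U)
10U → rack 4 (remaining 14U)
10U → rack 4 (remaining 4U)
10U → rack 5 (remaining 14U)
9U → rack 5 (remaining 5U)
9U → rack 6 (remaining 15U)
9U → rack 6 (remaining 6U)
9U → rack 7 (remaining 15U)
8U → rack 7 (remaining 7U)
9U → rack 8 (remaining 15U)
10U → rack 8 (remaining 5U)
8U → rack 9 (remaining 16U)
9U → rack 9 (remaining 7U)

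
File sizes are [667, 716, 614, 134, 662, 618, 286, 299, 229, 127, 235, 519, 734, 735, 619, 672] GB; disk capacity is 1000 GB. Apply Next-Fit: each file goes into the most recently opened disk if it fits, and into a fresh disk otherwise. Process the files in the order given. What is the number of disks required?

11

667 GB → disk 1 (remaining 333 GB)
716 GB → disk 2 (remaining 284 GB)
614 GB → disk 3 (remaining 386 GB)
134 GB → disk 3 (remaining 252 GB)
662 GB → disk 4 (remaining 338 GB)
618 GB → disk 5 (remaining 382 GB)
286 GB → disk 5 (remaining 96 GB)
299 GB → disk 6 (remaining 701 GB)
229 GB → disk 6 (remaining 472 GB)
127 GB → disk 6 (remaining 345 GB)
235 GB → disk 6 (remaining 110 GB)
519 GB → disk 7 (remaining 481 GB)
734 GB → disk 8 (remaining 266 GB)
735 GB → disk 9 (remaining 265 GB)
619 GB → disk 10 (remaining 381 GB)
672 GB → disk 11 (remaining 328 GB)
Final disks: [667] [716] [614,134] [662] [618,286] [299,229,127,235] [519] [734] [735] [619] [672].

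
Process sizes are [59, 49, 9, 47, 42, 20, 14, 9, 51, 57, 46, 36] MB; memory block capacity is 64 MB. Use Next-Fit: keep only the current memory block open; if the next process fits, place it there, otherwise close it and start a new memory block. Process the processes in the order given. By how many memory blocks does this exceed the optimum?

1

Next-Fit: [59] [49,9] [47] [42,20] [14,9] [51] [57] [46] [36] → 9 memory blocks.
8 processes exceed 32 MB (half the capacity), and no two of those can share a memory block, so at least 8 memory blocks are needed.
An optimal packing achieves that bound: [59] [57] [51,9] [49,14] [47,9] [46] [42,20] [36] → 8 memory blocks.
Excess: 9 − 8 = 1.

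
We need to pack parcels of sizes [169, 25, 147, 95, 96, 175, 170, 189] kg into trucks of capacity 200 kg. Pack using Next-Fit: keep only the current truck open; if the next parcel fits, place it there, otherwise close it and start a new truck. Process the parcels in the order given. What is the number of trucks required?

Put 169 kg in truck 1; 31 kg remain.
Put 25 kg in truck 1; 6 kg remain.
Put 147 kg in truck 2; 53 kg remain.
Put 95 kg in truck 3; 105 kg remain.
Put 96 kg in truck 3; 9 kg remain.
Put 175 kg in truck 4; 25 kg remain.
Put 170 kg in truck 5; 30 kg remain.
Put 189 kg in truck 6; 11 kg remain.
Final trucks: [169,25] [147] [95,96] [175] [170] [189].

6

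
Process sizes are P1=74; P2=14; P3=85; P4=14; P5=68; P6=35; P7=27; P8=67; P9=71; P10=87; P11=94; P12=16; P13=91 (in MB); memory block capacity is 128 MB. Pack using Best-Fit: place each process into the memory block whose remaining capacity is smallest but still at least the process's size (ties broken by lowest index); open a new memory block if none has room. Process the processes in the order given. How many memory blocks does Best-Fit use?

Put P1 (74 MB) in memory block 1; 54 MB remain.
Put P2 (14 MB) in memory block 1; 40 MB remain.
Put P3 (85 MB) in memory block 2; 43 MB remain.
Put P4 (14 MB) in memory block 1; 26 MB remain.
Put P5 (68 MB) in memory block 3; 60 MB remain.
Put P6 (35 MB) in memory block 2; 8 MB remain.
Put P7 (27 MB) in memory block 3; 33 MB remain.
Put P8 (67 MB) in memory block 4; 61 MB remain.
Put P9 (71 MB) in memory block 5; 57 MB remain.
Put P10 (87 MB) in memory block 6; 41 MB remain.
Put P11 (94 MB) in memory block 7; 34 MB remain.
Put P12 (16 MB) in memory block 1; 10 MB remain.
Put P13 (91 MB) in memory block 8; 37 MB remain.

8 memory blocks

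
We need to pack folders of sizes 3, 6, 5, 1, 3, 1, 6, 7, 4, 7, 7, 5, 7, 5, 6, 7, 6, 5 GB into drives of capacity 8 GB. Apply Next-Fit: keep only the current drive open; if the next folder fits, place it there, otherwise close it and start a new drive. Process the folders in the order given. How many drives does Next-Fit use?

16

3 GB → drive 1 (remaining 5 GB)
6 GB → drive 2 (remaining 2 GB)
5 GB → drive 3 (remaining 3 GB)
1 GB → drive 3 (remaining 2 GB)
3 GB → drive 4 (remaining 5 GB)
1 GB → drive 4 (remaining 4 GB)
6 GB → drive 5 (remaining 2 GB)
7 GB → drive 6 (remaining 1 GB)
4 GB → drive 7 (remaining 4 GB)
7 GB → drive 8 (remaining 1 GB)
7 GB → drive 9 (remaining 1 GB)
5 GB → drive 10 (remaining 3 GB)
7 GB → drive 11 (remaining 1 GB)
5 GB → drive 12 (remaining 3 GB)
6 GB → drive 13 (remaining 2 GB)
7 GB → drive 14 (remaining 1 GB)
6 GB → drive 15 (remaining 2 GB)
5 GB → drive 16 (remaining 3 GB)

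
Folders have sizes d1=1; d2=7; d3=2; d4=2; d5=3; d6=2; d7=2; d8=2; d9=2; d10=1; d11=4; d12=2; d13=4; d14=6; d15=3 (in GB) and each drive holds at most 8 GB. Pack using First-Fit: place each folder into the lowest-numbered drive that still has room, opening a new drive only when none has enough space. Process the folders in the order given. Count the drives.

d1 (1 GB) → drive 1 (remaining 7 GB)
d2 (7 GB) → drive 1 (remaining 0 GB)
d3 (2 GB) → drive 2 (remaining 6 GB)
d4 (2 GB) → drive 2 (remaining 4 GB)
d5 (3 GB) → drive 2 (remaining 1 GB)
d6 (2 GB) → drive 3 (remaining 6 GB)
d7 (2 GB) → drive 3 (remaining 4 GB)
d8 (2 GB) → drive 3 (remaining 2 GB)
d9 (2 GB) → drive 3 (remaining 0 GB)
d10 (1 GB) → drive 2 (remaining 0 GB)
d11 (4 GB) → drive 4 (remaining 4 GB)
d12 (2 GB) → drive 4 (remaining 2 GB)
d13 (4 GB) → drive 5 (remaining 4 GB)
d14 (6 GB) → drive 6 (remaining 2 GB)
d15 (3 GB) → drive 5 (remaining 1 GB)

6 drives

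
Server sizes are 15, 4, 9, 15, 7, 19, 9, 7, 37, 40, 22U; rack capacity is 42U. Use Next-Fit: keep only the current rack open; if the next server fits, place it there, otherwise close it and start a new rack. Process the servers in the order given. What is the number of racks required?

15U → rack 1 (remaining 27U)
4U → rack 1 (remaining 23U)
9U → rack 1 (remaining 14U)
15U → rack 2 (remaining 27U)
7U → rack 2 (remaining 20U)
19U → rack 2 (remaining 1U)
9U → rack 3 (remaining 33U)
7U → rack 3 (remaining 26U)
37U → rack 4 (remaining 5U)
40U → rack 5 (remaining 2U)
22U → rack 6 (remaining 20U)
Final racks: [15,4,9] [15,7,19] [9,7] [37] [40] [22].

6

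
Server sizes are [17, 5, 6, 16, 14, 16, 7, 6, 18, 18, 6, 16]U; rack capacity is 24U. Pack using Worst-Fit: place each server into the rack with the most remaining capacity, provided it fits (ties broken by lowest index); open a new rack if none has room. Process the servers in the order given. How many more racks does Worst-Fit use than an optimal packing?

0

Worst-Fit: [17,5] [6,16] [14,7] [16,6] [18,6] [18] [16] → 7 racks.
Total size 145U; any packing needs at least ⌈145/24⌉ = 7 racks.
So 7 is already optimal.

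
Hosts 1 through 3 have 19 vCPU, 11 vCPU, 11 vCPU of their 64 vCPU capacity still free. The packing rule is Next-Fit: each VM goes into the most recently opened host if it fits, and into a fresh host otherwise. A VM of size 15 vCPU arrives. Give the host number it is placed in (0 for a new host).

Next-Fit only looks at host 3, which has 11 vCPU free.
15 vCPU does not fit, so a new host is opened.

0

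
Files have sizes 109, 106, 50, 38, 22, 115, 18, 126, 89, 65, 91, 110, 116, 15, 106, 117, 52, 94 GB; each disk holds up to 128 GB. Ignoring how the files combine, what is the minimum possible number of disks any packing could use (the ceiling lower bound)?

12

Total size = 109 + 106 + 50 + 38 + 22 + 115 + 18 + 126 + 89 + 65 + 91 + 110 + 116 + 15 + 106 + 117 + 52 + 94 = 1439 GB.
⌈1439 / 128⌉ = 12.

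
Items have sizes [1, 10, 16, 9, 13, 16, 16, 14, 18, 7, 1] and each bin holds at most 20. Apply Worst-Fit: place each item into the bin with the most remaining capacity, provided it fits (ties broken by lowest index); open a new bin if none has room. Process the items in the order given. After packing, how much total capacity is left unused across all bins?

19

Put 1 in bin 1; 19 remain.
Put 10 in bin 1; 9 remain.
Put 16 in bin 2; 4 remain.
Put 9 in bin 1; 0 remain.
Put 13 in bin 3; 7 remain.
Put 16 in bin 4; 4 remain.
Put 16 in bin 5; 4 remain.
Put 14 in bin 6; 6 remain.
Put 18 in bin 7; 2 remain.
Put 7 in bin 3; 0 remain.
Put 1 in bin 6; 5 remain.
7 bins × 20 = 140; used 121; unused 19.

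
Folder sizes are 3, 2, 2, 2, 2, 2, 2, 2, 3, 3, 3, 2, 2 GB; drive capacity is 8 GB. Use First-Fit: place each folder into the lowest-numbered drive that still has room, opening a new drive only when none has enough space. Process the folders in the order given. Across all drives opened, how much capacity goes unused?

2

Put 3 GB in drive 1; 5 GB remain.
Put 2 GB in drive 1; 3 GB remain.
Put 2 GB in drive 1; 1 GB remain.
Put 2 GB in drive 2; 6 GB remain.
Put 2 GB in drive 2; 4 GB remain.
Put 2 GB in drive 2; 2 GB remain.
Put 2 GB in drive 2; 0 GB remain.
Put 2 GB in drive 3; 6 GB remain.
Put 3 GB in drive 3; 3 GB remain.
Put 3 GB in drive 3; 0 GB remain.
Put 3 GB in drive 4; 5 GB remain.
Put 2 GB in drive 4; 3 GB remain.
Put 2 GB in drive 4; 1 GB remain.
4 drives × 8 GB = 32 GB; used 30 GB; unused 2 GB.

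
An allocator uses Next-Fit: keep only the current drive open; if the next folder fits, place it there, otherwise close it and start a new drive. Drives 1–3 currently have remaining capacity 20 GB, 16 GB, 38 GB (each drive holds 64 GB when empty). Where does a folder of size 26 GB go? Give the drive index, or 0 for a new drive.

Next-Fit only looks at drive 3, which has 38 GB free.
26 GB fits there.

3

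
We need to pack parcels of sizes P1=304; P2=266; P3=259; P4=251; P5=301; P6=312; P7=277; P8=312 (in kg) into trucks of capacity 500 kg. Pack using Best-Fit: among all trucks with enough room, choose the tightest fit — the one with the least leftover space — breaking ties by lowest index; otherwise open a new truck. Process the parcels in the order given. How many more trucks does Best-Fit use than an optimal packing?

Best-Fit: [304] [266] [259] [251] [301] [312] [277] [312] → 8 trucks.
8 parcels exceed 250 kg (half the capacity), and no two of those can share a truck, so at least 8 trucks are needed.
So 8 is already optimal.

0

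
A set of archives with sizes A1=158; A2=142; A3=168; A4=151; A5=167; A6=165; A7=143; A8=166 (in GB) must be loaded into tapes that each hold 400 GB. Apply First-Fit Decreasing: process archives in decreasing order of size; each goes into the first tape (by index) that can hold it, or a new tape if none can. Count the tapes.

Sorted descending: 168, 167, 166, 165, 158, 151, 143, 142.
Put 168 GB in tape 1; 232 GB remain.
Put 167 GB in tape 1; 65 GB remain.
Put 166 GB in tape 2; 234 GB remain.
Put 165 GB in tape 2; 69 GB remain.
Put 158 GB in tape 3; 242 GB remain.
Put 151 GB in tape 3; 91 GB remain.
Put 143 GB in tape 4; 257 GB remain.
Put 142 GB in tape 4; 115 GB remain.
Final tapes: [168,167] [166,165] [158,151] [143,142].

4 tapes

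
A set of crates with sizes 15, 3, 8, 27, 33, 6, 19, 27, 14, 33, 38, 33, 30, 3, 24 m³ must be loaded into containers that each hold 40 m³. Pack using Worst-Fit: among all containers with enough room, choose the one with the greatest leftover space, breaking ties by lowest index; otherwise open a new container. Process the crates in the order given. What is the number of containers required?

10

Put 15 m³ in container 1; 25 m³ remain.
Put 3 m³ in container 1; 22 m³ remain.
Put 8 m³ in container 1; 14 m³ remain.
Put 27 m³ in container 2; 13 m³ remain.
Put 33 m³ in container 3; 7 m³ remain.
Put 6 m³ in container 1; 8 m³ remain.
Put 19 m³ in container 4; 21 m³ remain.
Put 27 m³ in container 5; 13 m³ remain.
Put 14 m³ in container 4; 7 m³ remain.
Put 33 m³ in container 6; 7 m³ remain.
Put 38 m³ in container 7; 2 m³ remain.
Put 33 m³ in container 8; 7 m³ remain.
Put 30 m³ in container 9; 10 m³ remain.
Put 3 m³ in container 2; 10 m³ remain.
Put 24 m³ in container 10; 16 m³ remain.
Final containers: [15,3,8,6] [27,3] [33] [19,14] [27] [33] [38] [33] [30] [24].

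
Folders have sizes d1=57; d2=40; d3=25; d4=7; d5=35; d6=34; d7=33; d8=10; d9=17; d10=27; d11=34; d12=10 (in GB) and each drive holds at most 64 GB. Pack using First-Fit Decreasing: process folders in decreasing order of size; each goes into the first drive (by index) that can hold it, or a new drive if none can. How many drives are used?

Sorted descending: 57, 40, 35, 34, 34, 33, 27, 25, 17, 10, 10, 7.
57 GB → drive 1 (remaining 7 GB)
40 GB → drive 2 (remaining 24 GB)
35 GB → drive 3 (remaining 29 GB)
34 GB → drive 4 (remaining 30 GB)
34 GB → drive 5 (remaining 30 GB)
33 GB → drive 6 (remaining 31 GB)
27 GB → drive 3 (remaining 2 GB)
25 GB → drive 4 (remaining 5 GB)
17 GB → drive 2 (remaining 7 GB)
10 GB → drive 5 (remaining 20 GB)
10 GB → drive 5 (remaining 10 GB)
7 GB → drive 1 (remaining 0 GB)

6 drives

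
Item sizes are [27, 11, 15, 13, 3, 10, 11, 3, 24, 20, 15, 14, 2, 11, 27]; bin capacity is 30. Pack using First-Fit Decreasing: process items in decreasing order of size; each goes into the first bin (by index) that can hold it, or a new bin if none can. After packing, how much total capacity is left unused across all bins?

34

Sorted descending: 27, 27, 24, 20, 15, 15, 14, 13, 11, 11, 11, 10, 3, 3, 2.
bin 1: place 27, 3 left
bin 2: place 27, 3 left
bin 3: place 24, 6 left
bin 4: place 20, 10 left
bin 5: place 15, 15 left
bin 5: place 15, 0 left
bin 6: place 14, 16 left
bin 6: place 13, 3 left
bin 7: place 11, 19 left
bin 7: place 11, 8 left
bin 8: place 11, 19 left
bin 4: place 10, 0 left
bin 1: place 3, 0 left
bin 2: place 3, 0 left
bin 3: place 2, 4 left
8 bins × 30 = 240; used 206; unused 34.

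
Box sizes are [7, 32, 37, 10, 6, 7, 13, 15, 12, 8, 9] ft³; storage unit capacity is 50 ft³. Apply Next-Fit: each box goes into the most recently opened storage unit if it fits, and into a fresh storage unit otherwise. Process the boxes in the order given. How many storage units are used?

4

Put 7 ft³ in storage unit 1; 43 ft³ remain.
Put 32 ft³ in storage unit 1; 11 ft³ remain.
Put 37 ft³ in storage unit 2; 13 ft³ remain.
Put 10 ft³ in storage unit 2; 3 ft³ remain.
Put 6 ft³ in storage unit 3; 44 ft³ remain.
Put 7 ft³ in storage unit 3; 37 ft³ remain.
Put 13 ft³ in storage unit 3; 24 ft³ remain.
Put 15 ft³ in storage unit 3; 9 ft³ remain.
Put 12 ft³ in storage unit 4; 38 ft³ remain.
Put 8 ft³ in storage unit 4; 30 ft³ remain.
Put 9 ft³ in storage unit 4; 21 ft³ remain.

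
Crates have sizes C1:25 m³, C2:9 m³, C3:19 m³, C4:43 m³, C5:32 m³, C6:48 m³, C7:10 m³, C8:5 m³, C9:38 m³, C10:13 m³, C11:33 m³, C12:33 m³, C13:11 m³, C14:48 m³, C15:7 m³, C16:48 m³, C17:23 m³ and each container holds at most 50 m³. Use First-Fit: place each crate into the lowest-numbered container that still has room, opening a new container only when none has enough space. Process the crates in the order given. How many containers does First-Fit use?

11 containers

container 1: place C1 (25 m³), 25 m³ left
container 1: place C2 (9 m³), 16 m³ left
container 2: place C3 (19 m³), 31 m³ left
container 3: place C4 (43 m³), 7 m³ left
container 4: place C5 (32 m³), 18 m³ left
container 5: place C6 (48 m³), 2 m³ left
container 1: place C7 (10 m³), 6 m³ left
container 1: place C8 (5 m³), 1 m³ left
container 6: place C9 (38 m³), 12 m³ left
container 2: place C10 (13 m³), 18 m³ left
container 7: place C11 (33 m³), 17 m³ left
container 8: place C12 (33 m³), 17 m³ left
container 2: place C13 (11 m³), 7 m³ left
container 9: place C14 (48 m³), 2 m³ left
container 2: place C15 (7 m³), 0 m³ left
container 10: place C16 (48 m³), 2 m³ left
container 11: place C17 (23 m³), 27 m³ left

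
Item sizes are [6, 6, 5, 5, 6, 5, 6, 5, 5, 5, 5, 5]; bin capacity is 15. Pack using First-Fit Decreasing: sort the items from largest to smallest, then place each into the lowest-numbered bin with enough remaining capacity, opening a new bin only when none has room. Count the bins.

5 bins

Sorted descending: 6, 6, 6, 6, 5, 5, 5, 5, 5, 5, 5, 5.
6 → bin 1 (remaining 9)
6 → bin 1 (remaining 3)
6 → bin 2 (remaining 9)
6 → bin 2 (remaining 3)
5 → bin 3 (remaining 10)
5 → bin 3 (remaining 5)
5 → bin 3 (remaining 0)
5 → bin 4 (remaining 10)
5 → bin 4 (remaining 5)
5 → bin 4 (remaining 0)
5 → bin 5 (remaining 10)
5 → bin 5 (remaining 5)
Final bins: [6,6] [6,6] [5,5,5] [5,5,5] [5,5].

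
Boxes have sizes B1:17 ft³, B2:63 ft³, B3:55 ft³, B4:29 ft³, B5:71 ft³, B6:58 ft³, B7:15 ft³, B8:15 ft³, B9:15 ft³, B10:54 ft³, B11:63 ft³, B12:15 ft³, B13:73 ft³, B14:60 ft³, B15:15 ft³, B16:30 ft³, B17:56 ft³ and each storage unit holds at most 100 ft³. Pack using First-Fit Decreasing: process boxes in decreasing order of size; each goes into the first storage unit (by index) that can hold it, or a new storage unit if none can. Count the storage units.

9

Sorted descending: 73, 71, 63, 63, 60, 58, 56, 55, 54, 30, 29, 17, 15, 15, 15, 15, 15.
storage unit 1: place 73 ft³, 27 ft³ left
storage unit 2: place 71 ft³, 29 ft³ left
storage unit 3: place 63 ft³, 37 ft³ left
storage unit 4: place 63 ft³, 37 ft³ left
storage unit 5: place 60 ft³, 40 ft³ left
storage unit 6: place 58 ft³, 42 ft³ left
storage unit 7: place 56 ft³, 44 ft³ left
storage unit 8: place 55 ft³, 45 ft³ left
storage unit 9: place 54 ft³, 46 ft³ left
storage unit 3: place 30 ft³, 7 ft³ left
storage unit 2: place 29 ft³, 0 ft³ left
storage unit 1: place 17 ft³, 10 ft³ left
storage unit 4: place 15 ft³, 22 ft³ left
storage unit 4: place 15 ft³, 7 ft³ left
storage unit 5: place 15 ft³, 25 ft³ left
storage unit 5: place 15 ft³, 10 ft³ left
storage unit 6: place 15 ft³, 27 ft³ left
Final storage units: [73,17] [71,29] [63,30] [63,15,15] [60,15,15] [58,15] [56] [55] [54].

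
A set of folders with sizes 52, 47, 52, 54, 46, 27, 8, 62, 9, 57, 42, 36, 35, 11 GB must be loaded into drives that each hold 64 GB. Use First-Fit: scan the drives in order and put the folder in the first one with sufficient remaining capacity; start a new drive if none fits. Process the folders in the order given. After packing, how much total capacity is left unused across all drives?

102

drive 1: place 52 GB, 12 GB left
drive 2: place 47 GB, 17 GB left
drive 3: place 52 GB, 12 GB left
drive 4: place 54 GB, 10 GB left
drive 5: place 46 GB, 18 GB left
drive 6: place 27 GB, 37 GB left
drive 1: place 8 GB, 4 GB left
drive 7: place 62 GB, 2 GB left
drive 2: place 9 GB, 8 GB left
drive 8: place 57 GB, 7 GB left
drive 9: place 42 GB, 22 GB left
drive 6: place 36 GB, 1 GB left
drive 10: place 35 GB, 29 GB left
drive 3: place 11 GB, 1 GB left
10 drives × 64 GB = 640 GB; used 538 GB; unused 102 GB.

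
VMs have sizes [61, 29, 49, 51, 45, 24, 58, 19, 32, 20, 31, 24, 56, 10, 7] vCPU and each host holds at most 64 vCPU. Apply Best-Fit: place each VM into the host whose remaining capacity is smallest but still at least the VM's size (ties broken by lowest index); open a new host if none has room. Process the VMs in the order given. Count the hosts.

9 hosts

61 vCPU → host 1 (remaining 3 vCPU)
29 vCPU → host 2 (remaining 35 vCPU)
49 vCPU → host 3 (remaining 15 vCPU)
51 vCPU → host 4 (remaining 13 vCPU)
45 vCPU → host 5 (remaining 19 vCPU)
24 vCPU → host 2 (remaining 11 vCPU)
58 vCPU → host 6 (remaining 6 vCPU)
19 vCPU → host 5 (remaining 0 vCPU)
32 vCPU → host 7 (remaining 32 vCPU)
20 vCPU → host 7 (remaining 12 vCPU)
31 vCPU → host 8 (remaining 33 vCPU)
24 vCPU → host 8 (remaining 9 vCPU)
56 vCPU → host 9 (remaining 8 vCPU)
10 vCPU → host 2 (remaining 1 vCPU)
7 vCPU → host 9 (remaining 1 vCPU)
Final hosts: [61] [29,24,10] [49] [51] [45,19] [58] [32,20] [31,24] [56,7].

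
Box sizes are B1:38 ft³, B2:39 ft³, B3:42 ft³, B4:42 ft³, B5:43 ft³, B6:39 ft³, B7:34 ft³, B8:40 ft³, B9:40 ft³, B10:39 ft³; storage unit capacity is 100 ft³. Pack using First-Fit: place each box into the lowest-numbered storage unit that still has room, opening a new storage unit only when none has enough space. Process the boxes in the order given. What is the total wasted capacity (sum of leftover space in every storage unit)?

104

storage unit 1: place B1 (38 ft³), 62 ft³ left
storage unit 1: place B2 (39 ft³), 23 ft³ left
storage unit 2: place B3 (42 ft³), 58 ft³ left
storage unit 2: place B4 (42 ft³), 16 ft³ left
storage unit 3: place B5 (43 ft³), 57 ft³ left
storage unit 3: place B6 (39 ft³), 18 ft³ left
storage unit 4: place B7 (34 ft³), 66 ft³ left
storage unit 4: place B8 (40 ft³), 26 ft³ left
storage unit 5: place B9 (40 ft³), 60 ft³ left
storage unit 5: place B10 (39 ft³), 21 ft³ left
5 storage units × 100 ft³ = 500 ft³; used 396 ft³; unused 104 ft³.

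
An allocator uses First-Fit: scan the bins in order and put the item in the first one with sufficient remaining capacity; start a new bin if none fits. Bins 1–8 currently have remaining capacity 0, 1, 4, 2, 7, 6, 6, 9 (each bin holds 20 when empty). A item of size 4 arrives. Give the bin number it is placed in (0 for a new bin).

3

Bins with room: bin 3 (4), bin 5 (7), bin 6 (6), bin 7 (6), bin 8 (9).
The first with room is bin 3.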